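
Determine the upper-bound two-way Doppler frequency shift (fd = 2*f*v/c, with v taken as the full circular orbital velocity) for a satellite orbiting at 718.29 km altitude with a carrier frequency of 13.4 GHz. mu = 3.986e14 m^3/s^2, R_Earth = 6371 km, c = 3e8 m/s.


r = 7.08929e+06 m
v = sqrt(mu/r) = 7498.3771 m/s (worst-case radial velocity)
f = 13.4 GHz = 1.34e+10 Hz
fd = 2*f*v/c = 2*1.34e+10*7498.3771/3.0e+08
fd = 669855.0184 Hz

669855.0184 Hz


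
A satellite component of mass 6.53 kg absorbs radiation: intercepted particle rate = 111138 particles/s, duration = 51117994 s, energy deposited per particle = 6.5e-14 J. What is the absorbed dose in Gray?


Total energy deposited = rate * time * E_per
  = 111138 * 51117994 * 6.5e-14 = 0.3692749 J
Dose = E_total / mass = 0.3692749 / 6.53
Dose = 0.05655051 Gy

0.0566 Gy


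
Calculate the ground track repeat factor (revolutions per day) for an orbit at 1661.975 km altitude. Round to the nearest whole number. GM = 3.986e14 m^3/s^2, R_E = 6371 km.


r = 8.032975e+06 m
T = 2*pi*sqrt(r^3/mu) = 7165.1592 s = 119.4193 min
revs/day = 1440 / 119.4193 = 12.0584
Rounded: 12 revolutions per day

12 revolutions per day


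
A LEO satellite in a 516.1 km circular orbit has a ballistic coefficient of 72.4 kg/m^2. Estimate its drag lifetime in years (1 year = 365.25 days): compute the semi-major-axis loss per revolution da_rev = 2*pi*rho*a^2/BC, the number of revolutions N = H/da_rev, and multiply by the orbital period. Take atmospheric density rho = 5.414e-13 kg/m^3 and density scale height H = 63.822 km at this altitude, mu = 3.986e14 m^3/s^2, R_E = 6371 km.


a = R_E + alt = 6887.1000 km = 6.8871e+06 m
da_rev = 2*pi*rho*a^2/BC = 2*pi*5.414e-13*(6.8871e+06)^2/72.4 = 2.228601 m per revolution
N = H/da_rev = 63822.0000 m / 2.228601 m = 28637.6962 revolutions
P = 2*pi*sqrt(a^3/mu) = 5688.0814 s
lifetime = N*P = 28637.6962 * 5688.0814 = 1.6289355e+08 s = 1885.3420 days
years = 1885.3420 / 365.25 = 5.1618 years

5.1618 years


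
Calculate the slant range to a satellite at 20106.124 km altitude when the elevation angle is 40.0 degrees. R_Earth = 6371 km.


h = 20106.124 km, el = 40.0 deg
d = -R_E*sin(el) + sqrt((R_E*sin(el))^2 + 2*R_E*h + h^2)
d = -6371.0000*sin(0.6981317) + sqrt((6371.0000*0.6427876)^2 + 2*6371.0000*20106.124 + 20106.124^2)
d = 21928.2341 km

21928.2341 km


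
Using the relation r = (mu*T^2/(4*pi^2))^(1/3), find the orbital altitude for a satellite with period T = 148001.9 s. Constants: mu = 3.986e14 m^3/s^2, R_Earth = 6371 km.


T = 148001.9 s
r = (mu*T^2/(4*pi^2))^(1/3) = (3.986e14 * 148001.9^2 / (4*pi^2))^(1/3)
r = 6.0474281e+07 m = 60474.2809 km
alt = r - R_E = 60474.2809 - 6371 = 54103.2809 km

54103.2809 km


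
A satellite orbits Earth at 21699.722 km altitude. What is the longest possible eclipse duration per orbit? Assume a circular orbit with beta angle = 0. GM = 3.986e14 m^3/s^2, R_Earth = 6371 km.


r = 28070.7220 km
T = 780.0822 min
Eclipse fraction = arcsin(R_E/r)/pi = arcsin(6371.0000/28070.7220)/pi
= arcsin(0.2269625)/pi = 0.07287947
Eclipse duration = 0.07287947 * 780.0822 = 56.8520 min

56.8520 minutes


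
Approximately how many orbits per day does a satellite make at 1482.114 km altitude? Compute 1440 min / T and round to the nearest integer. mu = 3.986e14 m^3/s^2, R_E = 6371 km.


r = 7.853114e+06 m
T = 2*pi*sqrt(r^3/mu) = 6925.8658 s = 115.4311 min
revs/day = 1440 / 115.4311 = 12.4750
Rounded: 12 revolutions per day

12 revolutions per day


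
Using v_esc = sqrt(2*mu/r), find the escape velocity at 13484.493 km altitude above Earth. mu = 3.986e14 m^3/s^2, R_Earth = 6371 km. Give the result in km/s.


r = 6371.0 + 13484.493 = 19855.4930 km = 1.9855493e+07 m
v_esc = sqrt(2*mu/r) = sqrt(2*3.986e14 / 1.9855493e+07)
v_esc = 6336.4105 m/s = 6.3364 km/s

6.3364 km/s


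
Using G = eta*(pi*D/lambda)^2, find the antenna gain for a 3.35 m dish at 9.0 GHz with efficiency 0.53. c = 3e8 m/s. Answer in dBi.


lambda = c/f = 3e8 / 9.0e+09 = 0.03333333 m
G = eta*(pi*D/lambda)^2 = 0.53*(pi*3.35/0.03333333)^2
G = 52833.3001 (linear)
G = 10*log10(52833.3001) = 47.2291 dBi

47.2291 dBi


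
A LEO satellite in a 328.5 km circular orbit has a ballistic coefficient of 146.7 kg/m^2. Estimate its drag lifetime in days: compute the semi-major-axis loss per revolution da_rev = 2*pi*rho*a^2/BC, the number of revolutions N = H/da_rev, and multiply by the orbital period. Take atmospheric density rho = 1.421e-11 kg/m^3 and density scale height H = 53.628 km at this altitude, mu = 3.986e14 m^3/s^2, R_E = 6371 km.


a = R_E + alt = 6699.5000 km = 6.6995e+06 m
da_rev = 2*pi*rho*a^2/BC = 2*pi*1.421e-11*(6.6995e+06)^2/146.7 = 27.316724 m per revolution
N = H/da_rev = 53628.0000 m / 27.316724 m = 1963.1929 revolutions
P = 2*pi*sqrt(a^3/mu) = 5457.2620 s
lifetime = N*P = 1963.1929 * 5457.2620 = 1.0713658e+07 s = 124.0007 days

124.0007 days


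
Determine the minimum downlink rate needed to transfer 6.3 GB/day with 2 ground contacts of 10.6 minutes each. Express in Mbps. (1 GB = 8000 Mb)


total contact time = 2 * 10.6 * 60 = 1272.0000 s
data = 6.3 GB = 50400.0000 Mb
rate = 50400.0000 / 1272.0000 = 39.6226 Mbps

39.6226 Mbps


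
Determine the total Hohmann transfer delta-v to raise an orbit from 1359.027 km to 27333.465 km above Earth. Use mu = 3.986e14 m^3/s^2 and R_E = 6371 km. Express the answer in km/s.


r1 = 7730.0270 km = 7.730027e+06 m
r2 = 33704.4650 km = 3.3704465e+07 m
dv1 = sqrt(mu/r1)*(sqrt(2*r2/(r1+r2)) - 1) = 1978.2765 m/s
dv2 = sqrt(mu/r2)*(1 - sqrt(2*r1/(r1+r2))) = 1338.3133 m/s
total dv = |dv1| + |dv2| = 1978.2765 + 1338.3133 = 3316.5898 m/s = 3.3166 km/s

3.3166 km/s


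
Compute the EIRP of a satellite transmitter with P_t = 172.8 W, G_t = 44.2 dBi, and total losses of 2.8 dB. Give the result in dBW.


Pt = 172.8 W = 22.3754 dBW
EIRP = Pt_dBW + Gt - losses = 22.3754 + 44.2 - 2.8 = 63.7754 dBW

63.7754 dBW


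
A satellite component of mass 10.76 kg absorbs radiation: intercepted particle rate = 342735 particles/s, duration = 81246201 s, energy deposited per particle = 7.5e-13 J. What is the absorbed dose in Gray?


Total energy deposited = rate * time * E_per
  = 342735 * 81246201 * 7.5e-13 = 20.8844 J
Dose = E_total / mass = 20.8844 / 10.76
Dose = 1.9409 Gy

1.9409 Gy


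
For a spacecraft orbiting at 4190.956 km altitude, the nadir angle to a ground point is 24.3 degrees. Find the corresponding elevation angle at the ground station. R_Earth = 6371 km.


r = R_E + alt = 10561.9560 km
Law of sines in the satellite / Earth-center / ground-point triangle:
  sin(nadir)/R_E = sin(90 + el)/r  =>  cos(el) = (r/R_E)*sin(nadir)
cos(el) = (10561.9560 / 6371.0000) * sin(24.3 deg) = 0.6822158
el = arccos(0.6822158) = 46.9830 deg
(Earth-central angle = 90 - nadir - el = 18.7170 deg)

46.9830 degrees


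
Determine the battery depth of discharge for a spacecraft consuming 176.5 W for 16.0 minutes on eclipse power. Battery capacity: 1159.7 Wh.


E_used = P * t / 60 = 176.5 * 16.0 / 60 = 47.0667 Wh
DOD = E_used / E_total * 100 = 47.0667 / 1159.7 * 100
DOD = 4.0585 %

4.0585 %


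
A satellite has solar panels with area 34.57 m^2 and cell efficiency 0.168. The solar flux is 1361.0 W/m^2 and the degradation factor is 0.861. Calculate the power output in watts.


P = area * eta * S * degradation
P = 34.57 * 0.168 * 1361.0 * 0.861
P = 6805.6551 W

6805.6551 W


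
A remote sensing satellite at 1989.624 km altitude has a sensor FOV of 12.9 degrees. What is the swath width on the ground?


FOV = 12.9 deg = 0.2251475 rad
swath = 2 * alt * tan(FOV/2) = 2 * 1989.624 * tan(0.1125737)
swath = 2 * 1989.624 * 0.1130517
swath = 449.8608 km

449.8608 km


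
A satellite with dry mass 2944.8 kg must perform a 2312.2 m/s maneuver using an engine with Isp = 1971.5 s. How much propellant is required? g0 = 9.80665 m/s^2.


ve = Isp * g0 = 1971.5 * 9.80665 = 19333.810475 m/s
mass ratio = exp(dv/ve) = exp(2312.2/19333.810475) = 1.12703873
m_prop = m_dry * (mr - 1) = 2944.8 * (1.12703873 - 1)
m_prop = 374.1037 kg

374.1037 kg


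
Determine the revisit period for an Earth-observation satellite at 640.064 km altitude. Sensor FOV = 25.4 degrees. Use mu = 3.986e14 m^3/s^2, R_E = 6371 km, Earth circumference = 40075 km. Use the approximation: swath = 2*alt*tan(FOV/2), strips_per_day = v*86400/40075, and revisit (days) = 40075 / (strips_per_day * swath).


swath = 2*640.064*tan(0.2216568) = 288.4893 km
v = sqrt(mu/r) = 7540.0926 m/s = 7.5401 km/s
strips/day = v*86400/40075 = 7.5401*86400/40075 = 16.2561
coverage/day = strips * swath = 16.2561 * 288.4893 = 4689.7167 km
revisit = 40075 / 4689.7167 = 8.5453 days

8.5453 days


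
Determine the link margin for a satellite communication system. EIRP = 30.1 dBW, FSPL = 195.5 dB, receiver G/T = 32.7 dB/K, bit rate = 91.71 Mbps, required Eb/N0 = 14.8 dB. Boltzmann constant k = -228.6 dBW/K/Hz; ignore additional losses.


C/N0 = EIRP - FSPL + G/T - k = 30.1 - 195.5 + 32.7 - (-228.6)
C/N0 = 95.9000 dB-Hz
R_b = 91.71 Mbps = 9.171e+07 bps -> 10*log10(R_b) = 79.6242 dB-Hz
Eb/N0 = C/N0 - 10*log10(R_b) = 95.9000 - 79.6242 = 16.2758 dB
Margin = Eb/N0 - Eb/N0_req = 16.2758 - 14.8 = 1.4758 dB (link closes)

1.4758 dB


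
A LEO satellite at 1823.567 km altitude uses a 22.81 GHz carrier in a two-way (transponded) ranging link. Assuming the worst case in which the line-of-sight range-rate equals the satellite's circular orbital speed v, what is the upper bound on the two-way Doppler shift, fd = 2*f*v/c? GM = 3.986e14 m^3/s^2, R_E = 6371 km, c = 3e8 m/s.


r = 8.194567e+06 m
v = sqrt(mu/r) = 6974.3806 m/s (worst-case radial velocity)
f = 22.81 GHz = 2.281e+10 Hz
fd = 2*f*v/c = 2*2.281e+10*6974.3806/3.0e+08
fd = 1.0605708e+06 Hz

1.0606e+06 Hz


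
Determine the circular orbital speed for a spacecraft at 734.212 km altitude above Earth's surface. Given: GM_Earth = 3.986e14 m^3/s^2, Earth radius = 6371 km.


r = R_E + alt = 6371.0 + 734.212 = 7105.2120 km = 7.105212e+06 m
v = sqrt(mu/r) = sqrt(3.986e14 / 7.105212e+06) = 7489.9708 m/s = 7.4900 km/s

7.4900 km/s


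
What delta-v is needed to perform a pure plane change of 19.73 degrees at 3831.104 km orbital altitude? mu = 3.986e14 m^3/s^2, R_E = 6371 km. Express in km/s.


r = 10202.1040 km = 1.0202104e+07 m
V = sqrt(mu/r) = 6250.6297 m/s
di = 19.73 deg = 0.3443535 rad
dV = 2*V*sin(di/2) = 2*6250.6297*sin(0.1721767)
dV = 2141.8070 m/s = 2.1418 km/s

2.1418 km/s


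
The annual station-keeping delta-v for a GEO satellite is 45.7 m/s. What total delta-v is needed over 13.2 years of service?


dV = rate * years = 45.7 * 13.2
dV = 603.2400 m/s

603.2400 m/s


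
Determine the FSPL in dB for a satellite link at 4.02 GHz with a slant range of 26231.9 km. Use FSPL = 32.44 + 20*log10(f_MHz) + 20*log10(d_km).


f = 4.02 GHz = 4020.0000 MHz
d = 26231.9 km
FSPL = 32.44 + 20*log10(4020.0000) + 20*log10(26231.9)
FSPL = 32.44 + 72.0845 + 88.3766
FSPL = 192.9011 dB

192.9011 dB


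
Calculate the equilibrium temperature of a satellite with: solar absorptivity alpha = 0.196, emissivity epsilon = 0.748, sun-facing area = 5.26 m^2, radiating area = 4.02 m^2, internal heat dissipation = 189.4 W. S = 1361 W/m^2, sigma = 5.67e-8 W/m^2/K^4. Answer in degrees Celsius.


Numerator = alpha*S*A_sun + Q_int = 0.196*1361*5.26 + 189.4 = 1592.5366 W
Denominator = eps*sigma*A_rad = 0.748*5.67e-8*4.02 = 1.7049463e-07 W/K^4
T^4 = 9.3406845e+09 K^4
T = 310.8814 K = 37.7314 C

37.7314 degrees Celsius


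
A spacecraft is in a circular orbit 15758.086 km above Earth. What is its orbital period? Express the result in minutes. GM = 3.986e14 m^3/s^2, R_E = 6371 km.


r = 22129.0860 km = 2.2129086e+07 m
T = 2*pi*sqrt(r^3/mu) = 2*pi*sqrt(1.0836535e+22 / 3.986e14)
T = 32760.9462 s = 546.0158 min

546.0158 minutes


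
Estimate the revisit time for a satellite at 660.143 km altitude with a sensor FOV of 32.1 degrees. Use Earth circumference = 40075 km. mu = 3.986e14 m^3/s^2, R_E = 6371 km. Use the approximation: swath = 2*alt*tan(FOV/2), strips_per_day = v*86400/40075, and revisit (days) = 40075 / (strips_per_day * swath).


swath = 2*660.143*tan(0.2801253) = 379.8331 km
v = sqrt(mu/r) = 7529.3187 m/s = 7.5293 km/s
strips/day = v*86400/40075 = 7.5293*86400/40075 = 16.2329
coverage/day = strips * swath = 16.2329 * 379.8331 = 6165.7901 km
revisit = 40075 / 6165.7901 = 6.4996 days

6.4996 days


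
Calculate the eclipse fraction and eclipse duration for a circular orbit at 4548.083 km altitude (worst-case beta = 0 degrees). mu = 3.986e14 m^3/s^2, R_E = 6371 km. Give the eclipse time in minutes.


r = 10919.0830 km
T = 189.2515 min
Eclipse fraction = arcsin(R_E/r)/pi = arcsin(6371.0000/10919.0830)/pi
= arcsin(0.5834739)/pi = 0.198307
Eclipse duration = 0.198307 * 189.2515 = 37.5299 min

37.5299 minutes


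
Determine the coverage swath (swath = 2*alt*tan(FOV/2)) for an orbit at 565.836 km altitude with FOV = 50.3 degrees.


FOV = 50.3 deg = 0.8779006 rad
swath = 2 * alt * tan(FOV/2) = 2 * 565.836 * tan(0.4389503)
swath = 2 * 565.836 * 0.4694988
swath = 531.3187 km

531.3187 km


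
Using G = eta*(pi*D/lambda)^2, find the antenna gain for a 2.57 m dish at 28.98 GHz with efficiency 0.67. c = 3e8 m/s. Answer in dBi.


lambda = c/f = 3e8 / 2.898e+10 = 0.01035197 m
G = eta*(pi*D/lambda)^2 = 0.67*(pi*2.57/0.01035197)^2
G = 407563.2789 (linear)
G = 10*log10(407563.2789) = 56.1020 dBi

56.1020 dBi


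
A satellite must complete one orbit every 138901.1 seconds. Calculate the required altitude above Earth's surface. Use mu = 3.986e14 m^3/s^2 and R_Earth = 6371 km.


T = 138901.1 s
r = (mu*T^2/(4*pi^2))^(1/3) = (3.986e14 * 138901.1^2 / (4*pi^2))^(1/3)
r = 5.7969067e+07 m = 57969.0668 km
alt = r - R_E = 57969.0668 - 6371 = 51598.0668 km

51598.0668 km


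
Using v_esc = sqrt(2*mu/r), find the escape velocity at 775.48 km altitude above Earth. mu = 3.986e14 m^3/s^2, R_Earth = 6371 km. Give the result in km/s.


r = 6371.0 + 775.48 = 7146.4800 km = 7.14648e+06 m
v_esc = sqrt(2*mu/r) = sqrt(2*3.986e14 / 7.14648e+06)
v_esc = 10561.7906 m/s = 10.5618 km/s

10.5618 km/s


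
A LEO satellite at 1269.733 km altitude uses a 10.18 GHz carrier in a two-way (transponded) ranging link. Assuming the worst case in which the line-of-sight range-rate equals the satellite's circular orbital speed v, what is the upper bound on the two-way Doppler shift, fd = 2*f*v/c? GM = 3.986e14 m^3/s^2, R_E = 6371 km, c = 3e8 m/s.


r = 7.640733e+06 m
v = sqrt(mu/r) = 7222.7259 m/s (worst-case radial velocity)
f = 10.18 GHz = 1.018e+10 Hz
fd = 2*f*v/c = 2*1.018e+10*7222.7259/3.0e+08
fd = 490182.3327 Hz

490182.3327 Hz


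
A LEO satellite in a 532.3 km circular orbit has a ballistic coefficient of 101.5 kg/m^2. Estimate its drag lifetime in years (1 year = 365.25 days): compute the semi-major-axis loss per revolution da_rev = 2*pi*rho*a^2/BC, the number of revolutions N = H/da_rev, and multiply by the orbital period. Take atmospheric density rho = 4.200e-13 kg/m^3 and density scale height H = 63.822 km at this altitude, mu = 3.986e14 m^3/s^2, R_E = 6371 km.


a = R_E + alt = 6903.3000 km = 6.9033e+06 m
da_rev = 2*pi*rho*a^2/BC = 2*pi*4.200e-13*(6.9033e+06)^2/101.5 = 1.239015 m per revolution
N = H/da_rev = 63822.0000 m / 1.239015 m = 51510.2667 revolutions
P = 2*pi*sqrt(a^3/mu) = 5708.1627 s
lifetime = N*P = 51510.2667 * 5708.1627 = 2.9402898e+08 s = 3403.1132 days
years = 3403.1132 / 365.25 = 9.3172 years

9.3172 years


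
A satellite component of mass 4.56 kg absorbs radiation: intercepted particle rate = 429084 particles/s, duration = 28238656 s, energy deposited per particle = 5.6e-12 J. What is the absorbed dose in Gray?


Total energy deposited = rate * time * E_per
  = 429084 * 28238656 * 5.6e-12 = 67.8538 J
Dose = E_total / mass = 67.8538 / 4.56
Dose = 14.8802 Gy

14.8802 Gy


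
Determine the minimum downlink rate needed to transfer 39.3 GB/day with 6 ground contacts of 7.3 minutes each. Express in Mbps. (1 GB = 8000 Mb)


total contact time = 6 * 7.3 * 60 = 2628.0000 s
data = 39.3 GB = 314400.0000 Mb
rate = 314400.0000 / 2628.0000 = 119.6347 Mbps

119.6347 Mbps


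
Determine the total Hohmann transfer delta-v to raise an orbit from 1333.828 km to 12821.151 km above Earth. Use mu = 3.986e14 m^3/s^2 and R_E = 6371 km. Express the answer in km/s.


r1 = 7704.8280 km = 7.704828e+06 m
r2 = 19192.1510 km = 1.9192151e+07 m
dv1 = sqrt(mu/r1)*(sqrt(2*r2/(r1+r2)) - 1) = 1399.7347 m/s
dv2 = sqrt(mu/r2)*(1 - sqrt(2*r1/(r1+r2))) = 1107.8282 m/s
total dv = |dv1| + |dv2| = 1399.7347 + 1107.8282 = 2507.5629 m/s = 2.5076 km/s

2.5076 km/s


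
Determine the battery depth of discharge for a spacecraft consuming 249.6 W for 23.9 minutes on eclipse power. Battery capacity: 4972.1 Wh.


E_used = P * t / 60 = 249.6 * 23.9 / 60 = 99.4240 Wh
DOD = E_used / E_total * 100 = 99.4240 / 4972.1 * 100
DOD = 1.9996 %

1.9996 %


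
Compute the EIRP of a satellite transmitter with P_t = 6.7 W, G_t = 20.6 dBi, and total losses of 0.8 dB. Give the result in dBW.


Pt = 6.7 W = 8.2607 dBW
EIRP = Pt_dBW + Gt - losses = 8.2607 + 20.6 - 0.8 = 28.0607 dBW

28.0607 dBW


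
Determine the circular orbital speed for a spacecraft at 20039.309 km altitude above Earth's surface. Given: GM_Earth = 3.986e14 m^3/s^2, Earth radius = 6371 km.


r = R_E + alt = 6371.0 + 20039.309 = 26410.3090 km = 2.6410309e+07 m
v = sqrt(mu/r) = sqrt(3.986e14 / 2.6410309e+07) = 3884.9184 m/s = 3.8849 km/s

3.8849 km/s


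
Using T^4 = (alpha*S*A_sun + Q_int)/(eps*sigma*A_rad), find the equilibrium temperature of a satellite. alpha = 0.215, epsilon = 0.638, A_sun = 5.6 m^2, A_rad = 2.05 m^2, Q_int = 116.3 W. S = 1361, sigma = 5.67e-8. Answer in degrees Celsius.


Numerator = alpha*S*A_sun + Q_int = 0.215*1361*5.6 + 116.3 = 1754.9440 W
Denominator = eps*sigma*A_rad = 0.638*5.67e-8*2.05 = 7.415793e-08 W/K^4
T^4 = 2.3664954e+10 K^4
T = 392.2170 K = 119.0670 C

119.0670 degrees Celsius


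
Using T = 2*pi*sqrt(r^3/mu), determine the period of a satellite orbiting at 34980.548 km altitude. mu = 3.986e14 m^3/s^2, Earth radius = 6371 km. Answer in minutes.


r = 41351.5480 km = 4.1351548e+07 m
T = 2*pi*sqrt(r^3/mu) = 2*pi*sqrt(7.0709101e+22 / 3.986e14)
T = 83685.2426 s = 1394.7540 min

1394.7540 minutes


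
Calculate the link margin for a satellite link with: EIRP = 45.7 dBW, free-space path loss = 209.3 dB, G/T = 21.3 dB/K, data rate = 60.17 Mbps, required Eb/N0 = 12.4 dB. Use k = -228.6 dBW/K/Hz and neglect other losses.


C/N0 = EIRP - FSPL + G/T - k = 45.7 - 209.3 + 21.3 - (-228.6)
C/N0 = 86.3000 dB-Hz
R_b = 60.17 Mbps = 6.017e+07 bps -> 10*log10(R_b) = 77.7938 dB-Hz
Eb/N0 = C/N0 - 10*log10(R_b) = 86.3000 - 77.7938 = 8.5062 dB
Margin = Eb/N0 - Eb/N0_req = 8.5062 - 12.4 = -3.8938 dB (negative margin: link does not close)

-3.8938 dB


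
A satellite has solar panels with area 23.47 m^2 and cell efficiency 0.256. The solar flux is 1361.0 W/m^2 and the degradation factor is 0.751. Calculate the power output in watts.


P = area * eta * S * degradation
P = 23.47 * 0.256 * 1361.0 * 0.751
P = 6141.1700 W

6141.1700 W


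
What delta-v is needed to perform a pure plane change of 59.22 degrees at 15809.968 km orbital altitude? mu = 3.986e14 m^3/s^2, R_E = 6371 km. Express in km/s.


r = 22180.9680 km = 2.2180968e+07 m
V = sqrt(mu/r) = 4239.1462 m/s
di = 59.22 deg = 1.0336 rad
dV = 2*V*sin(di/2) = 2*4239.1462*sin(0.516792)
dV = 4189.0702 m/s = 4.1891 km/s

4.1891 km/s


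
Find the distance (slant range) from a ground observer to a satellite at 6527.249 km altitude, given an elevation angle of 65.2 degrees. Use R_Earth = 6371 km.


h = 6527.249 km, el = 65.2 deg
d = -R_E*sin(el) + sqrt((R_E*sin(el))^2 + 2*R_E*h + h^2)
d = -6371.0000*sin(1.1380) + sqrt((6371.0000*0.9077775)^2 + 2*6371.0000*6527.249 + 6527.249^2)
d = 6834.9285 km

6834.9285 km


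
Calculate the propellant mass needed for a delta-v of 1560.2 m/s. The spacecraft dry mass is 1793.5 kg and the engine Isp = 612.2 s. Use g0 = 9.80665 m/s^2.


ve = Isp * g0 = 612.2 * 9.80665 = 6003.631130 m/s
mass ratio = exp(dv/ve) = exp(1560.2/6003.631130) = 1.29676935
m_prop = m_dry * (mr - 1) = 1793.5 * (1.29676935 - 1)
m_prop = 532.2558 kg

532.2558 kg


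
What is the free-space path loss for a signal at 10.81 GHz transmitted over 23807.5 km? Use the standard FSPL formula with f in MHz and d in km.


f = 10.81 GHz = 10810.0000 MHz
d = 23807.5 km
FSPL = 32.44 + 20*log10(10810.0000) + 20*log10(23807.5)
FSPL = 32.44 + 80.6765 + 87.5343
FSPL = 200.6508 dB

200.6508 dB


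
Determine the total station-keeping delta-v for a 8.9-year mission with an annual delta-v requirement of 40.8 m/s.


dV = rate * years = 40.8 * 8.9
dV = 363.1200 m/s

363.1200 m/s


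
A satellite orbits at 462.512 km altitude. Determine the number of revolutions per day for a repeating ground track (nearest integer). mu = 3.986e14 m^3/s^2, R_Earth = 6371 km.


r = 6.833512e+06 m
T = 2*pi*sqrt(r^3/mu) = 5621.8229 s = 93.6970 min
revs/day = 1440 / 93.6970 = 15.3687
Rounded: 15 revolutions per day

15 revolutions per day


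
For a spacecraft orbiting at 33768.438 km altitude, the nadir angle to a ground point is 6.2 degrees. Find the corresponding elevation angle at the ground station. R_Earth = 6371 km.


r = R_E + alt = 40139.4380 km
Law of sines in the satellite / Earth-center / ground-point triangle:
  sin(nadir)/R_E = sin(90 + el)/r  =>  cos(el) = (r/R_E)*sin(nadir)
cos(el) = (40139.4380 / 6371.0000) * sin(6.2 deg) = 0.6804322
el = arccos(0.6804322) = 47.1226 deg
(Earth-central angle = 90 - nadir - el = 36.6774 deg)

47.1226 degrees


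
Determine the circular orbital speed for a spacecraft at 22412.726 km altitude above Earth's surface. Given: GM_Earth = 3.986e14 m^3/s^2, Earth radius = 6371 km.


r = R_E + alt = 6371.0 + 22412.726 = 28783.7260 km = 2.8783726e+07 m
v = sqrt(mu/r) = sqrt(3.986e14 / 2.8783726e+07) = 3721.3039 m/s = 3.7213 km/s

3.7213 km/s


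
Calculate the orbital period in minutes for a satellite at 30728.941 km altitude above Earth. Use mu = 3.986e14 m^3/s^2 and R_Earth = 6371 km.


r = 37099.9410 km = 3.7099941e+07 m
T = 2*pi*sqrt(r^3/mu) = 2*pi*sqrt(5.1064567e+22 / 3.986e14)
T = 71116.6105 s = 1185.2768 min

1185.2768 minutes


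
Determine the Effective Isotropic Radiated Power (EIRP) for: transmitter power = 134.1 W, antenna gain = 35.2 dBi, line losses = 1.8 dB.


Pt = 134.1 W = 21.2743 dBW
EIRP = Pt_dBW + Gt - losses = 21.2743 + 35.2 - 1.8 = 54.6743 dBW

54.6743 dBW


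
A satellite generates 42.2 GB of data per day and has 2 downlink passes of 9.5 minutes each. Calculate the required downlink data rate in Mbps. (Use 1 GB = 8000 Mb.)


total contact time = 2 * 9.5 * 60 = 1140.0000 s
data = 42.2 GB = 337600.0000 Mb
rate = 337600.0000 / 1140.0000 = 296.1404 Mbps

296.1404 Mbps


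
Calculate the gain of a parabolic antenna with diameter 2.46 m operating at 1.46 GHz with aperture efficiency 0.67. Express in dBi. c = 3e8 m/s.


lambda = c/f = 3e8 / 1.46e+09 = 0.2054795 m
G = eta*(pi*D/lambda)^2 = 0.67*(pi*2.46/0.2054795)^2
G = 947.7809 (linear)
G = 10*log10(947.7809) = 29.7671 dBi

29.7671 dBi


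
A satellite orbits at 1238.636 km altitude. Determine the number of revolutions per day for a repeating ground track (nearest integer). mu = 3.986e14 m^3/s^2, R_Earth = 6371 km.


r = 7.609636e+06 m
T = 2*pi*sqrt(r^3/mu) = 6606.2811 s = 110.1047 min
revs/day = 1440 / 110.1047 = 13.0785
Rounded: 13 revolutions per day

13 revolutions per day


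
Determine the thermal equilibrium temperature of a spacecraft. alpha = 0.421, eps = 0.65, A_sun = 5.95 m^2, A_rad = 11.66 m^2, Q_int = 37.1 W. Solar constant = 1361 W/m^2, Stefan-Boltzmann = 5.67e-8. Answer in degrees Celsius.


Numerator = alpha*S*A_sun + Q_int = 0.421*1361*5.95 + 37.1 = 3446.3369 W
Denominator = eps*sigma*A_rad = 0.65*5.67e-8*11.66 = 4.297293e-07 W/K^4
T^4 = 8.0197858e+09 K^4
T = 299.2545 K = 26.1045 C

26.1045 degrees Celsius


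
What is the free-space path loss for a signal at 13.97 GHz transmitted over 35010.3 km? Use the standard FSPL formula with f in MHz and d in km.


f = 13.97 GHz = 13970.0000 MHz
d = 35010.3 km
FSPL = 32.44 + 20*log10(13970.0000) + 20*log10(35010.3)
FSPL = 32.44 + 82.9039 + 90.8839
FSPL = 206.2278 dB

206.2278 dB


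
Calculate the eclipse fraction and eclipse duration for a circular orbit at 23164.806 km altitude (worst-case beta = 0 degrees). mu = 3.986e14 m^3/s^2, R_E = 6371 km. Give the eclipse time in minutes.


r = 29535.8060 km
T = 841.9440 min
Eclipse fraction = arcsin(R_E/r)/pi = arcsin(6371.0000/29535.8060)/pi
= arcsin(0.2157043)/pi = 0.06920472
Eclipse duration = 0.06920472 * 841.9440 = 58.2665 min

58.2665 minutes


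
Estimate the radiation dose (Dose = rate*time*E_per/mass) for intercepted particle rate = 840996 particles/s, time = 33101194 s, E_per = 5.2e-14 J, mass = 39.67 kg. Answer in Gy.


Total energy deposited = rate * time * E_per
  = 840996 * 33101194 * 5.2e-14 = 1.4476 J
Dose = E_total / mass = 1.4476 / 39.67
Dose = 0.03649041 Gy

0.0365 Gy


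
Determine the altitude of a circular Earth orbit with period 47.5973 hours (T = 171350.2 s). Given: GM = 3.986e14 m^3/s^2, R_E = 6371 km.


T = 171350.2 s
r = (mu*T^2/(4*pi^2))^(1/3) = (3.986e14 * 171350.2^2 / (4*pi^2))^(1/3)
r = 6.6677954e+07 m = 66677.9537 km
alt = r - R_E = 66677.9537 - 6371 = 60306.9537 km

60306.9537 km


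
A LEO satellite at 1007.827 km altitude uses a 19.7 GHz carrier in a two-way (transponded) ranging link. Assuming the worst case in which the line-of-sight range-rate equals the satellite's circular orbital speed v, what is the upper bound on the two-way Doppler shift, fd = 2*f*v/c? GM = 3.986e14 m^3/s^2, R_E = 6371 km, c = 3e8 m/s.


r = 7.378827e+06 m
v = sqrt(mu/r) = 7349.7909 m/s (worst-case radial velocity)
f = 19.7 GHz = 1.97e+10 Hz
fd = 2*f*v/c = 2*1.97e+10*7349.7909/3.0e+08
fd = 965272.5369 Hz

965272.5369 Hz


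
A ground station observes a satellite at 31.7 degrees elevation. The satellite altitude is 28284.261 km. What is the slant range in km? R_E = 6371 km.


h = 28284.261 km, el = 31.7 deg
d = -R_E*sin(el) + sqrt((R_E*sin(el))^2 + 2*R_E*h + h^2)
d = -6371.0000*sin(0.5532694) + sqrt((6371.0000*0.5254717)^2 + 2*6371.0000*28284.261 + 28284.261^2)
d = 30880.9376 km

30880.9376 km


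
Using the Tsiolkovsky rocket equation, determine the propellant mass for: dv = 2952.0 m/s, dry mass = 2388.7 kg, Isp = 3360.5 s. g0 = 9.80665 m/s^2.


ve = Isp * g0 = 3360.5 * 9.80665 = 32955.247325 m/s
mass ratio = exp(dv/ve) = exp(2952.0/32955.247325) = 1.09371048
m_prop = m_dry * (mr - 1) = 2388.7 * (1.09371048 - 1)
m_prop = 223.8462 kg

223.8462 kg


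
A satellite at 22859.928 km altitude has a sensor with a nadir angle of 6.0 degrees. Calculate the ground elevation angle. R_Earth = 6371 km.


r = R_E + alt = 29230.9280 km
Law of sines in the satellite / Earth-center / ground-point triangle:
  sin(nadir)/R_E = sin(90 + el)/r  =>  cos(el) = (r/R_E)*sin(nadir)
cos(el) = (29230.9280 / 6371.0000) * sin(6.0 deg) = 0.4795894
el = arccos(0.4795894) = 61.3414 deg
(Earth-central angle = 90 - nadir - el = 22.6586 deg)

61.3414 degrees


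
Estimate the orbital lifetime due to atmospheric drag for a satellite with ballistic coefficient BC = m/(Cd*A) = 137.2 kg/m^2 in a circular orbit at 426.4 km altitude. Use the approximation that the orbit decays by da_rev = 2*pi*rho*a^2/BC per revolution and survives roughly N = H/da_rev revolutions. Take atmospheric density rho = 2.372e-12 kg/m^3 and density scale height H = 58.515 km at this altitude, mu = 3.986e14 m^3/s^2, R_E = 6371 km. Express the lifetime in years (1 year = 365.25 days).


a = R_E + alt = 6797.4000 km = 6.7974e+06 m
da_rev = 2*pi*rho*a^2/BC = 2*pi*2.372e-12*(6.7974e+06)^2/137.2 = 5.019103 m per revolution
N = H/da_rev = 58515.0000 m / 5.019103 m = 11658.4580 revolutions
P = 2*pi*sqrt(a^3/mu) = 5577.3187 s
lifetime = N*P = 11658.4580 * 5577.3187 = 6.5022936e+07 s = 752.5803 days
years = 752.5803 / 365.25 = 2.0605 years

2.0605 years


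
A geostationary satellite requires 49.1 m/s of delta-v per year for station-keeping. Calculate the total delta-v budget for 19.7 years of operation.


dV = rate * years = 49.1 * 19.7
dV = 967.2700 m/s

967.2700 m/s


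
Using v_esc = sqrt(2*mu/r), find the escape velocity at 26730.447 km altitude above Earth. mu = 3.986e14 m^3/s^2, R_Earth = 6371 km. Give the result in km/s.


r = 6371.0 + 26730.447 = 33101.4470 km = 3.3101447e+07 m
v_esc = sqrt(2*mu/r) = sqrt(2*3.986e14 / 3.3101447e+07)
v_esc = 4907.4983 m/s = 4.9075 km/s

4.9075 km/s


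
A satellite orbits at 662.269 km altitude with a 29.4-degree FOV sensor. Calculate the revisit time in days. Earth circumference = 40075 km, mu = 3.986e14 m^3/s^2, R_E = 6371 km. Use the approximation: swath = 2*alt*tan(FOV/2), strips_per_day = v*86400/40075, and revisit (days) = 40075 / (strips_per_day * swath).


swath = 2*662.269*tan(0.2565634) = 347.4860 km
v = sqrt(mu/r) = 7528.1807 m/s = 7.5282 km/s
strips/day = v*86400/40075 = 7.5282*86400/40075 = 16.2304
coverage/day = strips * swath = 16.2304 * 347.4860 = 5639.8507 km
revisit = 40075 / 5639.8507 = 7.1057 days

7.1057 days


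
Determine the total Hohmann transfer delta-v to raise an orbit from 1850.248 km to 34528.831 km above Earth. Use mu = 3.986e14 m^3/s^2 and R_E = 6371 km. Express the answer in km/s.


r1 = 8221.2480 km = 8.221248e+06 m
r2 = 40899.8310 km = 4.0899831e+07 m
dv1 = sqrt(mu/r1)*(sqrt(2*r2/(r1+r2)) - 1) = 2022.4320 m/s
dv2 = sqrt(mu/r2)*(1 - sqrt(2*r1/(r1+r2))) = 1315.6536 m/s
total dv = |dv1| + |dv2| = 2022.4320 + 1315.6536 = 3338.0856 m/s = 3.3381 km/s

3.3381 km/s


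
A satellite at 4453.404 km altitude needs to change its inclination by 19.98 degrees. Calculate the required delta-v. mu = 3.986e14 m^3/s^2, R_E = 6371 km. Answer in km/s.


r = 10824.4040 km = 1.0824404e+07 m
V = sqrt(mu/r) = 6068.2945 m/s
di = 19.98 deg = 0.3487168 rad
dV = 2*V*sin(di/2) = 2*6068.2945*sin(0.1743584)
dV = 2105.4105 m/s = 2.1054 km/s

2.1054 km/s


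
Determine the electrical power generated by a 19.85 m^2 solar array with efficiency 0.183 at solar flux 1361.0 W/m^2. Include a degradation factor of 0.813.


P = area * eta * S * degradation
P = 19.85 * 0.183 * 1361.0 * 0.813
P = 4019.3911 W

4019.3911 W


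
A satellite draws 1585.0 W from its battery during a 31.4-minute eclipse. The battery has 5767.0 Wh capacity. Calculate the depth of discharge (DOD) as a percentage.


E_used = P * t / 60 = 1585.0 * 31.4 / 60 = 829.4833 Wh
DOD = E_used / E_total * 100 = 829.4833 / 5767.0 * 100
DOD = 14.3833 %

14.3833 %


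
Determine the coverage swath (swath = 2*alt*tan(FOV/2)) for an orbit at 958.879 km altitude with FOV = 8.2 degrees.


FOV = 8.2 deg = 0.143117 rad
swath = 2 * alt * tan(FOV/2) = 2 * 958.879 * tan(0.0715585)
swath = 2 * 958.879 * 0.07168089
swath = 137.4666 km

137.4666 km


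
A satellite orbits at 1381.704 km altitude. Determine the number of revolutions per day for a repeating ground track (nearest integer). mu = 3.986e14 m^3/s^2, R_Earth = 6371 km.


r = 7.752704e+06 m
T = 2*pi*sqrt(r^3/mu) = 6793.4600 s = 113.2243 min
revs/day = 1440 / 113.2243 = 12.7181
Rounded: 13 revolutions per day

13 revolutions per day


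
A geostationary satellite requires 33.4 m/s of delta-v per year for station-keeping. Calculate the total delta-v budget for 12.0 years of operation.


dV = rate * years = 33.4 * 12.0
dV = 400.8000 m/s

400.8000 m/s


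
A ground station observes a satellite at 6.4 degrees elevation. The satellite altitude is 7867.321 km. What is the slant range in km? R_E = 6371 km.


h = 7867.321 km, el = 6.4 deg
d = -R_E*sin(el) + sqrt((R_E*sin(el))^2 + 2*R_E*h + h^2)
d = -6371.0000*sin(0.1117011) + sqrt((6371.0000*0.1114689)^2 + 2*6371.0000*7867.321 + 7867.321^2)
d = 12043.0461 km

12043.0461 km


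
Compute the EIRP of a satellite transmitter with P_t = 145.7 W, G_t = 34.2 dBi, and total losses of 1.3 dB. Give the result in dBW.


Pt = 145.7 W = 21.6346 dBW
EIRP = Pt_dBW + Gt - losses = 21.6346 + 34.2 - 1.3 = 54.5346 dBW

54.5346 dBW


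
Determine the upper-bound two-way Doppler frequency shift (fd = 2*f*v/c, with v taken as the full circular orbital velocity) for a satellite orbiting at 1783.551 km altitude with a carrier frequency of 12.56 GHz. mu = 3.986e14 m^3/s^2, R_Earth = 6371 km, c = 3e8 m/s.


r = 8.154551e+06 m
v = sqrt(mu/r) = 6991.4720 m/s (worst-case radial velocity)
f = 12.56 GHz = 1.256e+10 Hz
fd = 2*f*v/c = 2*1.256e+10*6991.4720/3.0e+08
fd = 585419.2526 Hz

585419.2526 Hz


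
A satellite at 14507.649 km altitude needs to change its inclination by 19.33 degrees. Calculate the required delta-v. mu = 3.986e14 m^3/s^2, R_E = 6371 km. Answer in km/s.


r = 20878.6490 km = 2.0878649e+07 m
V = sqrt(mu/r) = 4369.3562 m/s
di = 19.33 deg = 0.3373721 rad
dV = 2*V*sin(di/2) = 2*4369.3562*sin(0.1686861)
dV = 1467.1181 m/s = 1.4671 km/s

1.4671 km/s


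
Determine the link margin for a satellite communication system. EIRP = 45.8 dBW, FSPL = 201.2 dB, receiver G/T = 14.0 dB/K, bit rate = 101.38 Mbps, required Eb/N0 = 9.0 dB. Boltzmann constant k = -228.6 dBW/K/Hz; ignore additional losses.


C/N0 = EIRP - FSPL + G/T - k = 45.8 - 201.2 + 14.0 - (-228.6)
C/N0 = 87.2000 dB-Hz
R_b = 101.38 Mbps = 1.0138e+08 bps -> 10*log10(R_b) = 80.0595 dB-Hz
Eb/N0 = C/N0 - 10*log10(R_b) = 87.2000 - 80.0595 = 7.1405 dB
Margin = Eb/N0 - Eb/N0_req = 7.1405 - 9.0 = -1.8595 dB (negative margin: link does not close)

-1.8595 dB


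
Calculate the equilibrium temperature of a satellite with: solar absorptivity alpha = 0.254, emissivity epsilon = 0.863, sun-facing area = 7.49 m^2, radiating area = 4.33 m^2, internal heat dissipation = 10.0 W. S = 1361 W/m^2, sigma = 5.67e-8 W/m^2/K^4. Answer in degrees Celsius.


Numerator = alpha*S*A_sun + Q_int = 0.254*1361*7.49 + 10.0 = 2599.2481 W
Denominator = eps*sigma*A_rad = 0.863*5.67e-8*4.33 = 2.1187599e-07 W/K^4
T^4 = 1.226778e+10 K^4
T = 332.8063 K = 59.6563 C

59.6563 degrees Celsius


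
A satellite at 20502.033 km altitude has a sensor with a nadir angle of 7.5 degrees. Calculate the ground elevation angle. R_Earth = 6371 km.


r = R_E + alt = 26873.0330 km
Law of sines in the satellite / Earth-center / ground-point triangle:
  sin(nadir)/R_E = sin(90 + el)/r  =>  cos(el) = (r/R_E)*sin(nadir)
cos(el) = (26873.0330 / 6371.0000) * sin(7.5 deg) = 0.5505627
el = arccos(0.5505627) = 56.5944 deg
(Earth-central angle = 90 - nadir - el = 25.9056 deg)

56.5944 degrees


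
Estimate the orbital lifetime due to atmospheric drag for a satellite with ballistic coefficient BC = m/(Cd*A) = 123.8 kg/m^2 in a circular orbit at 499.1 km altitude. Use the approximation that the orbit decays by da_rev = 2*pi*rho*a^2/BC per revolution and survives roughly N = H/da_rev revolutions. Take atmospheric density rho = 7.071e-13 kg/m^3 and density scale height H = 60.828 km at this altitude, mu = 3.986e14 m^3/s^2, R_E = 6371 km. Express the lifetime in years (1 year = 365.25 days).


a = R_E + alt = 6870.1000 km = 6.8701e+06 m
da_rev = 2*pi*rho*a^2/BC = 2*pi*7.071e-13*(6.8701e+06)^2/123.8 = 1.693816 m per revolution
N = H/da_rev = 60828.0000 m / 1.693816 m = 35911.8153 revolutions
P = 2*pi*sqrt(a^3/mu) = 5667.0339 s
lifetime = N*P = 35911.8153 * 5667.0339 = 2.0351347e+08 s = 2355.4800 days
years = 2355.4800 / 365.25 = 6.4490 years

6.4490 years


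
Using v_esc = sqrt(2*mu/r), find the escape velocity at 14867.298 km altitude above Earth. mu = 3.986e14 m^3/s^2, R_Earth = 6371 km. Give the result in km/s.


r = 6371.0 + 14867.298 = 21238.2980 km = 2.1238298e+07 m
v_esc = sqrt(2*mu/r) = sqrt(2*3.986e14 / 2.1238298e+07)
v_esc = 6126.6601 m/s = 6.1267 km/s

6.1267 km/s


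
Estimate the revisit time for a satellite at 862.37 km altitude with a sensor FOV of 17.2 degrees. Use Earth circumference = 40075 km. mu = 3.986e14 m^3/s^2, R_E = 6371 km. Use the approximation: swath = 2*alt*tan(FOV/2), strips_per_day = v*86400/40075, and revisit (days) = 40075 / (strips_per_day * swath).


swath = 2*862.37*tan(0.1500983) = 260.8424 km
v = sqrt(mu/r) = 7423.3221 m/s = 7.4233 km/s
strips/day = v*86400/40075 = 7.4233*86400/40075 = 16.0044
coverage/day = strips * swath = 16.0044 * 260.8424 = 4174.6177 km
revisit = 40075 / 4174.6177 = 9.5997 days

9.5997 days


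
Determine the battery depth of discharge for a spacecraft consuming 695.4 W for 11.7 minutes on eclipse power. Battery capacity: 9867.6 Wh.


E_used = P * t / 60 = 695.4 * 11.7 / 60 = 135.6030 Wh
DOD = E_used / E_total * 100 = 135.6030 / 9867.6 * 100
DOD = 1.3742 %

1.3742 %


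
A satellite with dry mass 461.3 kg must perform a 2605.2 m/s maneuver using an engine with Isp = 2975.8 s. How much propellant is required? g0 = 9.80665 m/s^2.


ve = Isp * g0 = 2975.8 * 9.80665 = 29182.629070 m/s
mass ratio = exp(dv/ve) = exp(2605.2/29182.629070) = 1.09337833
m_prop = m_dry * (mr - 1) = 461.3 * (1.09337833 - 1)
m_prop = 43.0754 kg

43.0754 kg


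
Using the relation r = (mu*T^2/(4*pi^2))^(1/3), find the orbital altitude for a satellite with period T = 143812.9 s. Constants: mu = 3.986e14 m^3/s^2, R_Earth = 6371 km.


T = 143812.9 s
r = (mu*T^2/(4*pi^2))^(1/3) = (3.986e14 * 143812.9^2 / (4*pi^2))^(1/3)
r = 5.9327732e+07 m = 59327.7323 km
alt = r - R_E = 59327.7323 - 6371 = 52956.7323 km

52956.7323 km


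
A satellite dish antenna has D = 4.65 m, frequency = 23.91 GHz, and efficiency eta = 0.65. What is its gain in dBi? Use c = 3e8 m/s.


lambda = c/f = 3e8 / 2.391e+10 = 0.01254705 m
G = eta*(pi*D/lambda)^2 = 0.65*(pi*4.65/0.01254705)^2
G = 881121.2000 (linear)
G = 10*log10(881121.2000) = 59.4504 dBi

59.4504 dBi


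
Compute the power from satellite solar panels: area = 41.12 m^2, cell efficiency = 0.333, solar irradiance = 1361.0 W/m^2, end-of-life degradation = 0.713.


P = area * eta * S * degradation
P = 41.12 * 0.333 * 1361.0 * 0.713
P = 13287.5525 W

13287.5525 W


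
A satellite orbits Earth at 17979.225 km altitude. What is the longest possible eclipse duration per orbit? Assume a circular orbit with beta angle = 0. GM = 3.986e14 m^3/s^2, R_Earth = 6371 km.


r = 24350.2250 km
T = 630.2523 min
Eclipse fraction = arcsin(R_E/r)/pi = arcsin(6371.0000/24350.2250)/pi
= arcsin(0.2616403)/pi = 0.08426341
Eclipse duration = 0.08426341 * 630.2523 = 53.1072 min

53.1072 minutes


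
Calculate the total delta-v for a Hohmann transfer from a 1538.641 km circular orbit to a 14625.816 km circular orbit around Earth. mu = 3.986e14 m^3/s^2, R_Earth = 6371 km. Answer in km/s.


r1 = 7909.6410 km = 7.909641e+06 m
r2 = 20996.8160 km = 2.0996816e+07 m
dv1 = sqrt(mu/r1)*(sqrt(2*r2/(r1+r2)) - 1) = 1457.3844 m/s
dv2 = sqrt(mu/r2)*(1 - sqrt(2*r1/(r1+r2))) = 1133.8392 m/s
total dv = |dv1| + |dv2| = 1457.3844 + 1133.8392 = 2591.2235 m/s = 2.5912 km/s

2.5912 km/s


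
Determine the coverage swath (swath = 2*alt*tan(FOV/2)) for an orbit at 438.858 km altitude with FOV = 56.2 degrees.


FOV = 56.2 deg = 0.980875 rad
swath = 2 * alt * tan(FOV/2) = 2 * 438.858 * tan(0.4904375)
swath = 2 * 438.858 * 0.5339503
swath = 468.6567 km

468.6567 km


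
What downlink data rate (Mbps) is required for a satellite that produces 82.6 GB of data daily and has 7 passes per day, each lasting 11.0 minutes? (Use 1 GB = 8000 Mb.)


total contact time = 7 * 11.0 * 60 = 4620.0000 s
data = 82.6 GB = 660800.0000 Mb
rate = 660800.0000 / 4620.0000 = 143.0303 Mbps

143.0303 Mbps


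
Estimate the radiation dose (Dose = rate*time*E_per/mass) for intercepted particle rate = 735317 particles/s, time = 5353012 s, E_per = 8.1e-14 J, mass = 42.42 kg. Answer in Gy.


Total energy deposited = rate * time * E_per
  = 735317 * 5353012 * 8.1e-14 = 0.318829 J
Dose = E_total / mass = 0.318829 / 42.42
Dose = 0.007516007 Gy

0.0075 Gy


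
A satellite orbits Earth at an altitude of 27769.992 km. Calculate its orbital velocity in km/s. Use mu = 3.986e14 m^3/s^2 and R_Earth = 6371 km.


r = R_E + alt = 6371.0 + 27769.992 = 34140.9920 km = 3.4140992e+07 m
v = sqrt(mu/r) = sqrt(3.986e14 / 3.4140992e+07) = 3416.8867 m/s = 3.4169 km/s

3.4169 km/s
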